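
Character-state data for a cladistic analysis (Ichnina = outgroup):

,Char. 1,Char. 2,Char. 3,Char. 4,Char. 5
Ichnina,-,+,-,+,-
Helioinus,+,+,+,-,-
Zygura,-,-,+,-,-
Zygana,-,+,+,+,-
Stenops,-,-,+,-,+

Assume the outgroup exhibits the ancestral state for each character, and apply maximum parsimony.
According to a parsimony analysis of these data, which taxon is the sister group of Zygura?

Stenops

Character polarity is set by the outgroup: the derived state is whichever differs from the outgroup's state, so for Char. 2, Char. 4 the derived state is '-', and for the remaining characters it is '+'.
Char. 1: derived state '+' in Helioinus only — an autapomorphy, so it tells us nothing about relationships among taxa.
Only Stenops and Zygura show the derived state '-' for Char. 2, supporting them as a clade.
Char. 3 (derived state '+') is shared by all ingroup taxa — unites the whole ingroup.
Char. 4 (derived state '-') is shared by Helioinus, Stenops, and Zygura — a synapomorphy uniting that clade.
Char. 5: derived state '+' in Stenops only — an autapomorphy, so it tells us nothing about relationships among taxa.
Most parsimonious ingroup topology: ((Helioinus,(Zygura,Stenops)),Zygana).
Zygura and Stenops form a cherry on this tree, so they are sister taxa.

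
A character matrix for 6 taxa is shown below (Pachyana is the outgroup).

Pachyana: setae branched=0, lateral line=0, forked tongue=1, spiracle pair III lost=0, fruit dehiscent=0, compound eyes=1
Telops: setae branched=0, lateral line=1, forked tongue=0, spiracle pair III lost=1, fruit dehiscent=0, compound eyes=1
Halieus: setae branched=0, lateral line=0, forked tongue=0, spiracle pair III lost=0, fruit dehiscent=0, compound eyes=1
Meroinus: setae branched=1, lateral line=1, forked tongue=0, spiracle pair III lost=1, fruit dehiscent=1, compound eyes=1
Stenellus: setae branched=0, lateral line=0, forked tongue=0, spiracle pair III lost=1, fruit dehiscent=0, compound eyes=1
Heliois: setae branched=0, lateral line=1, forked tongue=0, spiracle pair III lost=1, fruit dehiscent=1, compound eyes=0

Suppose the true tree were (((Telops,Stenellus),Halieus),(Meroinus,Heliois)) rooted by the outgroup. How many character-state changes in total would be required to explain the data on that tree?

Map each character onto (((Telops,Stenellus),Halieus),(Meroinus,Heliois)) (rooted by Pachyana) and count the minimum state changes it requires (Fitch parsimony):
setae branched: 1; lateral line: 2; forked tongue: 1; spiracle pair III lost: 2; fruit dehiscent: 1; compound eyes: 1.
Total tree length = 8.

8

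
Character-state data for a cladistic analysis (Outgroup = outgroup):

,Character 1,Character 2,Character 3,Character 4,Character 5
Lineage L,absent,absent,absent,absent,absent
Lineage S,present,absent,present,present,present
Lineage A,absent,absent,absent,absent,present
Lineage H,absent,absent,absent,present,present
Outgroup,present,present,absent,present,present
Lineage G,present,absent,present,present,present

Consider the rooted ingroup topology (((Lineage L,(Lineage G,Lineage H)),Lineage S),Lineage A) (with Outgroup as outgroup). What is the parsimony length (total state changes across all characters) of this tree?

9

Map each character onto (((Lineage L,(Lineage G,Lineage H)),Lineage S),Lineage A) (rooted by Outgroup) and count the minimum state changes it requires (Fitch parsimony):
Character 1: 3; Character 2: 1; Character 3: 2; Character 4: 2; Character 5: 1.
Total tree length = 9.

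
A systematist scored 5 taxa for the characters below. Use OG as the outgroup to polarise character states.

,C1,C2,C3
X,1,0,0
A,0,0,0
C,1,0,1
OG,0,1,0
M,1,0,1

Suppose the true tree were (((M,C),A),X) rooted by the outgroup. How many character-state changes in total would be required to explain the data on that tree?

Map each character onto (((M,C),A),X) (rooted by OG) and count the minimum state changes it requires (Fitch parsimony):
C1: 2; C2: 1; C3: 1.
Total tree length = 4.

4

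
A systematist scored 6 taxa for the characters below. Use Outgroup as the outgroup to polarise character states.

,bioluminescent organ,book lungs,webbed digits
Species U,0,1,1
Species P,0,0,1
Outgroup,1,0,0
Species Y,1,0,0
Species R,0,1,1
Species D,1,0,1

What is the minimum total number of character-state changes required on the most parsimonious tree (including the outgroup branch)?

Character polarity is set by the outgroup: the derived state is whichever differs from the outgroup's state, so for bioluminescent organ the derived state is '0', and for the remaining characters it is '1'.
bioluminescent organ (derived state '0') is shared by Species P, Species R, and Species U — a synapomorphy uniting that clade.
book lungs: derived state '1' in Species R and Species U only — synapomorphy for {Species R, Species U}.
webbed digits: derived state '1' in Species D, Species P, Species R, and Species U only — synapomorphy for {Species D, Species P, Species R, Species U}.
Most parsimonious ingroup topology: (Species Y,((Species P,(Species U,Species R)),Species D)).
Changes per character on this tree: bioluminescent organ: 1; book lungs: 1; webbed digits: 1.
Total = 3.

3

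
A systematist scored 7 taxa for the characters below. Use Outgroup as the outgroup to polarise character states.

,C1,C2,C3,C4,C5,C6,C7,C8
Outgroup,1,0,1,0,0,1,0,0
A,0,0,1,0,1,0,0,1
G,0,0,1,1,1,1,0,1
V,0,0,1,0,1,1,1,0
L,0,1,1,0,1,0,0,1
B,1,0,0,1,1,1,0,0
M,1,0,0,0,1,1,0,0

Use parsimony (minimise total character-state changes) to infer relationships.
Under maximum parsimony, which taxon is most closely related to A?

L

Character polarity is set by the outgroup: the derived state is whichever differs from the outgroup's state, so for C1, C3, C6 the derived state is '0', and for the remaining characters it is '1'.
Only A, G, L, and V show the derived state '0' for C1, supporting them as a clade.
C2: derived state '1' in L only — an autapomorphy, so it tells us nothing about relationships among taxa.
Only B and M show the derived state '0' for C3, supporting them as a clade.
C4 (state '1') occurs in B and G but conflicts with the nesting implied by the other characters — most parsimoniously interpreted as homoplasy.
All ingroup taxa share the derived state '1' for C5; it defines the ingroup but does not resolve relationships within it.
C6 (derived state '0') is shared by A and L — a synapomorphy uniting that clade.
C7: derived state '1' in V only — an autapomorphy, so it tells us nothing about relationships among taxa.
C8 (derived state '1') is shared by A, G, and L — a synapomorphy uniting that clade.
Most parsimonious ingroup topology: ((((A,L),G),V),(B,M)).
A and L form a cherry on this tree, so they are sister taxa.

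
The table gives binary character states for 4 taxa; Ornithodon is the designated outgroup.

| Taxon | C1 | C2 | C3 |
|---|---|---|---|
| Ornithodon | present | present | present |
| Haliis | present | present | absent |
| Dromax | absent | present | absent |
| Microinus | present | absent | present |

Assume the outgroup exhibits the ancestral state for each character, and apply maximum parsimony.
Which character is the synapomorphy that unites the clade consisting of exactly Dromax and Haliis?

C3

The outgroup has state 'present' for every character, so 'absent' is the derived state throughout.
C1 (derived state 'absent') is unique to Dromax (autapomorphy; uninformative for grouping).
C2 (derived state 'absent') is unique to Microinus (autapomorphy; uninformative for grouping).
C3: derived state 'absent' in Dromax and Haliis only — synapomorphy for {Dromax, Haliis}.
Most parsimonious ingroup topology: ((Haliis,Dromax),Microinus).
The clade {Dromax, Haliis} is supported by C3: its derived state 'absent' occurs in exactly those taxa and in no other taxon (including the outgroup).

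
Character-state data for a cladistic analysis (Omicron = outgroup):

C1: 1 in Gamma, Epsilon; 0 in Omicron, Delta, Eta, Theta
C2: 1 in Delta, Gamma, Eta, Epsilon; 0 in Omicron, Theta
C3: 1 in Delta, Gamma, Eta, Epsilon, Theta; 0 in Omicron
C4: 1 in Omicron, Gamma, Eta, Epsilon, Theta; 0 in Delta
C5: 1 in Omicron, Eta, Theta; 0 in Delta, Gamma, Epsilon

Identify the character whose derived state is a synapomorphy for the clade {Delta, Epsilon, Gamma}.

Character polarity is set by the outgroup: the derived state is whichever differs from the outgroup's state, so for C4, C5 the derived state is '0', and for the remaining characters it is '1'.
C1: derived state '1' in Epsilon and Gamma only — synapomorphy for {Epsilon, Gamma}.
C2 (derived state '1') is shared by Delta, Epsilon, Eta, and Gamma — a synapomorphy uniting that clade.
C3 (derived state '1') is shared by all ingroup taxa — unites the whole ingroup.
C4: derived state '0' in Delta only — an autapomorphy, so it tells us nothing about relationships among taxa.
C5: derived state '0' in Delta, Epsilon, and Gamma only — synapomorphy for {Delta, Epsilon, Gamma}.
Most parsimonious ingroup topology: (((Delta,(Gamma,Epsilon)),Eta),Theta).
The clade {Delta, Epsilon, Gamma} is supported by C5: its derived state '0' occurs in exactly those taxa and in no other taxon (including the outgroup).

C5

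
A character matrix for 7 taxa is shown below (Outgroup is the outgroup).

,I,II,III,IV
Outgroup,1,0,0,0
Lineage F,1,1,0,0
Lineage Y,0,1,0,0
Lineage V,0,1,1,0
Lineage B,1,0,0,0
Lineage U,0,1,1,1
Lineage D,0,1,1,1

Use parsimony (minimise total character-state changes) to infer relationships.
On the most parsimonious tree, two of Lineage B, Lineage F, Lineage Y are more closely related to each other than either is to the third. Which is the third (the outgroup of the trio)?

Lineage B

Character polarity is set by the outgroup: the derived state is whichever differs from the outgroup's state, so for I the derived state is '0', and for the remaining characters it is '1'.
Only Lineage D, Lineage U, Lineage V, and Lineage Y show the derived state '0' for I, supporting them as a clade.
Only Lineage D, Lineage F, Lineage U, Lineage V, and Lineage Y show the derived state '1' for II, supporting them as a clade.
Only Lineage D, Lineage U, and Lineage V show the derived state '1' for III, supporting them as a clade.
IV: derived state '1' in Lineage D and Lineage U only — synapomorphy for {Lineage D, Lineage U}.
Most parsimonious ingroup topology: ((Lineage F,(Lineage Y,(Lineage V,(Lineage U,Lineage D)))),Lineage B).
Lineage F and Lineage Y share a more recent common ancestor with each other than either does with Lineage B, so Lineage B is the least closely related of the three.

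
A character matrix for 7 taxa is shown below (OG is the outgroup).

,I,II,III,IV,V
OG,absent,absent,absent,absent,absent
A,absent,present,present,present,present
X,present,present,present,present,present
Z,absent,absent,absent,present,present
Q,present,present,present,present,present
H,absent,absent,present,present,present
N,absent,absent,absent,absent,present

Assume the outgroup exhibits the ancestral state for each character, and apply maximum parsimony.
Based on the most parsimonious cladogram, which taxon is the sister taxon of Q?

The outgroup has state 'absent' for every character, so 'present' is the derived state throughout.
I: derived state 'present' in Q and X only — synapomorphy for {Q, X}.
II: derived state 'present' in A, Q, and X only — synapomorphy for {A, Q, X}.
III (derived state 'present') is shared by A, H, Q, and X — a synapomorphy uniting that clade.
IV: derived state 'present' in A, H, Q, X, and Z only — synapomorphy for {A, H, Q, X, Z}.
All ingroup taxa share the derived state 'present' for V; it defines the ingroup but does not resolve relationships within it.
Most parsimonious ingroup topology: ((((A,(X,Q)),H),Z),N).
Q and X form a cherry on this tree, so they are sister taxa.

X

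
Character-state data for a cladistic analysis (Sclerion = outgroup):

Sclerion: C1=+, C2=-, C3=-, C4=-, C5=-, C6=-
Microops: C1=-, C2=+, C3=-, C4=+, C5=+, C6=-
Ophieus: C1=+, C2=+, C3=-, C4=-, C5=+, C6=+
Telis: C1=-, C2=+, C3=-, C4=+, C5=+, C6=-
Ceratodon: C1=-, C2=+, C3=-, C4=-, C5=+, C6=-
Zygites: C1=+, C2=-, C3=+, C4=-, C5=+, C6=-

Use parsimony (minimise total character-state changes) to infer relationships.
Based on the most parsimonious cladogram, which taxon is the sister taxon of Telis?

Microops

Character polarity is set by the outgroup: the derived state is whichever differs from the outgroup's state, so for C1 the derived state is '-', and for the remaining characters it is '+'.
Only Ceratodon, Microops, and Telis show the derived state '-' for C1, supporting them as a clade.
Only Ceratodon, Microops, Ophieus, and Telis show the derived state '+' for C2, supporting them as a clade.
C3: derived state '+' in Zygites only — an autapomorphy, so it tells us nothing about relationships among taxa.
Only Microops and Telis show the derived state '+' for C4, supporting them as a clade.
All ingroup taxa share the derived state '+' for C5; it defines the ingroup but does not resolve relationships within it.
C6: derived state '+' in Ophieus only — an autapomorphy, so it tells us nothing about relationships among taxa.
Most parsimonious ingroup topology: ((((Microops,Telis),Ceratodon),Ophieus),Zygites).
Telis and Microops form a cherry on this tree, so they are sister taxa.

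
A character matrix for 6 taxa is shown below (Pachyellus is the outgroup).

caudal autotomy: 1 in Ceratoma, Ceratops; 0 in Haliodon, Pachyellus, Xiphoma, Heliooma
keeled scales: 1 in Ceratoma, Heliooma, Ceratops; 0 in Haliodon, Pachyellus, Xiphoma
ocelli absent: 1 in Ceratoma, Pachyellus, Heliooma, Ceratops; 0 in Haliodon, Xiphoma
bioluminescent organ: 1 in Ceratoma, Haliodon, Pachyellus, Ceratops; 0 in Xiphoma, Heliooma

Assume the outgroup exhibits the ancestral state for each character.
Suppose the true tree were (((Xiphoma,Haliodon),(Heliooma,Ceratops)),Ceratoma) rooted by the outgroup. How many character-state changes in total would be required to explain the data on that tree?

7

Map each character onto (((Xiphoma,Haliodon),(Heliooma,Ceratops)),Ceratoma) (rooted by Pachyellus) and count the minimum state changes it requires (Fitch parsimony):
caudal autotomy: 2; keeled scales: 2; ocelli absent: 1; bioluminescent organ: 2.
Total tree length = 7.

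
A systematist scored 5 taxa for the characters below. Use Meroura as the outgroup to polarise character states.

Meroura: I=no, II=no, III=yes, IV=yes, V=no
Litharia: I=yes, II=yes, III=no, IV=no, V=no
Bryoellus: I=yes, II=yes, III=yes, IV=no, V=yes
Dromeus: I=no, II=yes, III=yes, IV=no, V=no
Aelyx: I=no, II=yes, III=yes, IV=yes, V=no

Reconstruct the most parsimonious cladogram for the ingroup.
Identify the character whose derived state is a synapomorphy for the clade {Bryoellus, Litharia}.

Character polarity is set by the outgroup: the derived state is whichever differs from the outgroup's state, so for III, IV the derived state is 'no', and for the remaining characters it is 'yes'.
I (derived state 'yes') is shared by Bryoellus and Litharia — a synapomorphy uniting that clade.
II (derived state 'yes') is shared by all ingroup taxa — unites the whole ingroup.
III: derived state 'no' in Litharia only — an autapomorphy, so it tells us nothing about relationships among taxa.
Only Bryoellus, Dromeus, and Litharia show the derived state 'no' for IV, supporting them as a clade.
V: derived state 'yes' in Bryoellus only — an autapomorphy, so it tells us nothing about relationships among taxa.
Most parsimonious ingroup topology: (((Litharia,Bryoellus),Dromeus),Aelyx).
The clade {Bryoellus, Litharia} is supported by I: its derived state 'yes' occurs in exactly those taxa and in no other taxon (including the outgroup).

I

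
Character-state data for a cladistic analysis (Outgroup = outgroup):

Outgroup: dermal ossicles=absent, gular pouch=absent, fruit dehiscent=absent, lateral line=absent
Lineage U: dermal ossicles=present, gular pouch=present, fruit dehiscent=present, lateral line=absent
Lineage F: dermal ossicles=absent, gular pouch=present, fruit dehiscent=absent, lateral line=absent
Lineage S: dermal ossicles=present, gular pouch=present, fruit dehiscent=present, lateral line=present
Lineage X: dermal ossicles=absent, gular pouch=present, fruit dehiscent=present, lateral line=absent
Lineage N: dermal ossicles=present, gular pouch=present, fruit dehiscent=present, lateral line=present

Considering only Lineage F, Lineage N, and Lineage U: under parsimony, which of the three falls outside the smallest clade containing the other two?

The outgroup has state 'absent' for every character, so 'present' is the derived state throughout.
dermal ossicles: derived state 'present' in Lineage N, Lineage S, and Lineage U only — synapomorphy for {Lineage N, Lineage S, Lineage U}.
All ingroup taxa share the derived state 'present' for gular pouch; it defines the ingroup but does not resolve relationships within it.
Only Lineage N, Lineage S, Lineage U, and Lineage X show the derived state 'present' for fruit dehiscent, supporting them as a clade.
Only Lineage N and Lineage S show the derived state 'present' for lateral line, supporting them as a clade.
Most parsimonious ingroup topology: (((Lineage U,(Lineage S,Lineage N)),Lineage X),Lineage F).
Lineage N and Lineage U share a more recent common ancestor with each other than either does with Lineage F, so Lineage F is the least closely related of the three.

Lineage F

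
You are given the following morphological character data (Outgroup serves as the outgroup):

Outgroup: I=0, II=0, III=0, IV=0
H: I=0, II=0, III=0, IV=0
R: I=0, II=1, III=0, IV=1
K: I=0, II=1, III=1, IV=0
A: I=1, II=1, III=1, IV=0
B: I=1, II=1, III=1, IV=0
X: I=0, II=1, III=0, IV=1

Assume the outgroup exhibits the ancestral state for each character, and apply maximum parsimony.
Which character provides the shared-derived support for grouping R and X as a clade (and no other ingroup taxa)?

IV

The outgroup has state '0' for every character, so '1' is the derived state throughout.
Only A and B show the derived state '1' for I, supporting them as a clade.
II (derived state '1') is shared by A, B, K, R, and X — a synapomorphy uniting that clade.
Only A, B, and K show the derived state '1' for III, supporting them as a clade.
IV: derived state '1' in R and X only — synapomorphy for {R, X}.
Most parsimonious ingroup topology: (H,((R,X),(K,(A,B)))).
The clade {R, X} is supported by IV: its derived state '1' occurs in exactly those taxa and in no other taxon (including the outgroup).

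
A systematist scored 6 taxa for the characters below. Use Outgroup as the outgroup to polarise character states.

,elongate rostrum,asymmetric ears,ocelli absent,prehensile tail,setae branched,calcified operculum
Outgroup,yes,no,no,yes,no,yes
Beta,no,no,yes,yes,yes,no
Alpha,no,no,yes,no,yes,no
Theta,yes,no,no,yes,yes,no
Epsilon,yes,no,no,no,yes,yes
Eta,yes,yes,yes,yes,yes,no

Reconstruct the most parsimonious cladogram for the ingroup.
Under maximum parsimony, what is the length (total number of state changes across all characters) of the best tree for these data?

7

Character polarity is set by the outgroup: the derived state is whichever differs from the outgroup's state, so for elongate rostrum, prehensile tail, calcified operculum the derived state is 'no', and for the remaining characters it is 'yes'.
Only Alpha and Beta show the derived state 'no' for elongate rostrum, supporting them as a clade.
asymmetric ears (derived state 'yes') is unique to Eta (autapomorphy; uninformative for grouping).
Only Alpha, Beta, and Eta show the derived state 'yes' for ocelli absent, supporting them as a clade.
prehensile tail (state 'no') occurs in Alpha and Epsilon but conflicts with the nesting implied by the other characters — most parsimoniously interpreted as homoplasy.
All ingroup taxa share the derived state 'yes' for setae branched; it defines the ingroup but does not resolve relationships within it.
Only Alpha, Beta, Eta, and Theta show the derived state 'no' for calcified operculum, supporting them as a clade.
Most parsimonious ingroup topology: ((((Beta,Alpha),Eta),Theta),Epsilon).
Changes per character on this tree: elongate rostrum: 1; asymmetric ears: 1; ocelli absent: 1; prehensile tail: 2; setae branched: 1; calcified operculum: 1.
Total = 7.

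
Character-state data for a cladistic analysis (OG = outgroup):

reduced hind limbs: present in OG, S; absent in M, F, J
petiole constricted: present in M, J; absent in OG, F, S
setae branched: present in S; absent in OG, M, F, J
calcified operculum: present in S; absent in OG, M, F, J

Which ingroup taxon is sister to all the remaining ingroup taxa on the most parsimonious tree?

S

Character polarity is set by the outgroup: the derived state is whichever differs from the outgroup's state, so for reduced hind limbs the derived state is 'absent', and for the remaining characters it is 'present'.
Only F, J, and M show the derived state 'absent' for reduced hind limbs, supporting them as a clade.
Only J and M show the derived state 'present' for petiole constricted, supporting them as a clade.
setae branched (derived state 'present') is unique to S (autapomorphy; uninformative for grouping).
calcified operculum (derived state 'present') is unique to S (autapomorphy; uninformative for grouping).
Most parsimonious ingroup topology: (((M,J),F),S).
S is sister to the clade containing all other ingroup taxa, so it is the earliest-diverging (most basal) ingroup lineage.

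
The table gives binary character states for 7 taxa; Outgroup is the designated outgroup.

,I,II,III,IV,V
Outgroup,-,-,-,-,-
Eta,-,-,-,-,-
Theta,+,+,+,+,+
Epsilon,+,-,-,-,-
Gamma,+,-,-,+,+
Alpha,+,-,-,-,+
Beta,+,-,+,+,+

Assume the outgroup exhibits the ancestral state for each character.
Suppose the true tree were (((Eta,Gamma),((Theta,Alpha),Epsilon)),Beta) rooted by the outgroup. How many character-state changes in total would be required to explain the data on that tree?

Map each character onto (((Eta,Gamma),((Theta,Alpha),Epsilon)),Beta) (rooted by Outgroup) and count the minimum state changes it requires (Fitch parsimony):
I: 2; II: 1; III: 2; IV: 3; V: 3.
Total tree length = 11.

11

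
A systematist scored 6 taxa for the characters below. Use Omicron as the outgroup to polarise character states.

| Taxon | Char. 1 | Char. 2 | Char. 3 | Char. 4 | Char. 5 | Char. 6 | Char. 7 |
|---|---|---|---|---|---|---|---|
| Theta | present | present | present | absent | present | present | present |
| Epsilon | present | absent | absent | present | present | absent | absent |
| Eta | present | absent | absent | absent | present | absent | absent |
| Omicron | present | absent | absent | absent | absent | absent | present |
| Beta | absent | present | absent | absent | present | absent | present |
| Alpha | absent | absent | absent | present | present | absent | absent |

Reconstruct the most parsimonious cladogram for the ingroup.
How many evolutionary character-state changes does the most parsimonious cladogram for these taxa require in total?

Character polarity is set by the outgroup: the derived state is whichever differs from the outgroup's state, so for Char. 1, Char. 7 the derived state is 'absent', and for the remaining characters it is 'present'.
Char. 1 (state 'absent') occurs in Alpha and Beta but conflicts with the nesting implied by the other characters — most parsimoniously interpreted as homoplasy.
Char. 2 (derived state 'present') is shared by Beta and Theta — a synapomorphy uniting that clade.
Char. 3 (derived state 'present') is unique to Theta (autapomorphy; uninformative for grouping).
Char. 4 (derived state 'present') is shared by Alpha and Epsilon — a synapomorphy uniting that clade.
All ingroup taxa share the derived state 'present' for Char. 5; it defines the ingroup but does not resolve relationships within it.
Char. 6: derived state 'present' in Theta only — an autapomorphy, so it tells us nothing about relationships among taxa.
Char. 7 (derived state 'absent') is shared by Alpha, Epsilon, and Eta — a synapomorphy uniting that clade.
Most parsimonious ingroup topology: (((Epsilon,Alpha),Eta),(Beta,Theta)).
Changes per character on this tree: Char. 1: 2; Char. 2: 1; Char. 3: 1; Char. 4: 1; Char. 5: 1; Char. 6: 1; Char. 7: 1.
Total = 8.

8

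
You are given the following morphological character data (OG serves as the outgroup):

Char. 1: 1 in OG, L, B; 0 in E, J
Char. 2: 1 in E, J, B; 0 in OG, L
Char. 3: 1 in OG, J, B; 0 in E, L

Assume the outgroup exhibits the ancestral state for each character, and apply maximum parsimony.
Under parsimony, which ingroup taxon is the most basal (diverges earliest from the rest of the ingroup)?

L

Character polarity is set by the outgroup: the derived state is whichever differs from the outgroup's state, so for Char. 1, Char. 3 the derived state is '0', and for the remaining characters it is '1'.
Only E and J show the derived state '0' for Char. 1, supporting them as a clade.
Char. 2: derived state '1' in B, E, and J only — synapomorphy for {B, E, J}.
Char. 3 (state '0') occurs in E and L but conflicts with the nesting implied by the other characters — most parsimoniously interpreted as homoplasy.
Most parsimonious ingroup topology: (((E,J),B),L).
L is sister to the clade containing all other ingroup taxa, so it is the earliest-diverging (most basal) ingroup lineage.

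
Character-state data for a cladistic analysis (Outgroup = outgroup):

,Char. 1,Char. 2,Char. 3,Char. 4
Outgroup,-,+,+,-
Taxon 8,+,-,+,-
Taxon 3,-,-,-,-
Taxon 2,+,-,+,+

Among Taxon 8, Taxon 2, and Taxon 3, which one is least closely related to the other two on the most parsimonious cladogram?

Character polarity is set by the outgroup: the derived state is whichever differs from the outgroup's state, so for Char. 2, Char. 3 the derived state is '-', and for the remaining characters it is '+'.
Char. 1 (derived state '+') is shared by Taxon 2 and Taxon 8 — a synapomorphy uniting that clade.
Char. 2 (derived state '-') is shared by all ingroup taxa — unites the whole ingroup.
Char. 3: derived state '-' in Taxon 3 only — an autapomorphy, so it tells us nothing about relationships among taxa.
Char. 4 (derived state '+') is unique to Taxon 2 (autapomorphy; uninformative for grouping).
Most parsimonious ingroup topology: ((Taxon 8,Taxon 2),Taxon 3).
Taxon 2 and Taxon 8 share a more recent common ancestor with each other than either does with Taxon 3, so Taxon 3 is the least closely related of the three.

Taxon 3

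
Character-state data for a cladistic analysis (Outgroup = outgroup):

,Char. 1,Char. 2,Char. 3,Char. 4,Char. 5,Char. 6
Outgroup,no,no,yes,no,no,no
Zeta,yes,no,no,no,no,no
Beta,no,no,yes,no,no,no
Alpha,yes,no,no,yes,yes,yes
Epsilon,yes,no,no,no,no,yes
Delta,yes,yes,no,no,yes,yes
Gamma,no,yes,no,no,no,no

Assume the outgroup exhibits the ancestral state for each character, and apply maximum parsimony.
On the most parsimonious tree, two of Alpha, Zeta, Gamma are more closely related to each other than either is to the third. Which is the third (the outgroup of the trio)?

Gamma

Character polarity is set by the outgroup: the derived state is whichever differs from the outgroup's state, so for Char. 3 the derived state is 'no', and for the remaining characters it is 'yes'.
Char. 1 (derived state 'yes') is shared by Alpha, Delta, Epsilon, and Zeta — a synapomorphy uniting that clade.
Char. 2 groups Delta and Gamma, which is incompatible with the clades supported by the remaining characters; treating it as convergent (homoplasy) costs fewer steps than any alternative tree.
Only Alpha, Delta, Epsilon, Gamma, and Zeta show the derived state 'no' for Char. 3, supporting them as a clade.
Char. 4 (derived state 'yes') is unique to Alpha (autapomorphy; uninformative for grouping).
Char. 5: derived state 'yes' in Alpha and Delta only — synapomorphy for {Alpha, Delta}.
Only Alpha, Delta, and Epsilon show the derived state 'yes' for Char. 6, supporting them as a clade.
Most parsimonious ingroup topology: (((Zeta,((Alpha,Delta),Epsilon)),Gamma),Beta).
Alpha and Zeta share a more recent common ancestor with each other than either does with Gamma, so Gamma is the least closely related of the three.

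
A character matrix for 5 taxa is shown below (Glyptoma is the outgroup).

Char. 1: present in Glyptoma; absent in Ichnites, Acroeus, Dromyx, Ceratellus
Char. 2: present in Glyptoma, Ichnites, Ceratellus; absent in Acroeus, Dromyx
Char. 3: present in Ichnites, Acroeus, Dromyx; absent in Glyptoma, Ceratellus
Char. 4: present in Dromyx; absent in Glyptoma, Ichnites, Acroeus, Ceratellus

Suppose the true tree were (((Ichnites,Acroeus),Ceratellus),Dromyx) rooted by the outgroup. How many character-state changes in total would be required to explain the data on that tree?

Map each character onto (((Ichnites,Acroeus),Ceratellus),Dromyx) (rooted by Glyptoma) and count the minimum state changes it requires (Fitch parsimony):
Char. 1: 1; Char. 2: 2; Char. 3: 2; Char. 4: 1.
Total tree length = 6.

6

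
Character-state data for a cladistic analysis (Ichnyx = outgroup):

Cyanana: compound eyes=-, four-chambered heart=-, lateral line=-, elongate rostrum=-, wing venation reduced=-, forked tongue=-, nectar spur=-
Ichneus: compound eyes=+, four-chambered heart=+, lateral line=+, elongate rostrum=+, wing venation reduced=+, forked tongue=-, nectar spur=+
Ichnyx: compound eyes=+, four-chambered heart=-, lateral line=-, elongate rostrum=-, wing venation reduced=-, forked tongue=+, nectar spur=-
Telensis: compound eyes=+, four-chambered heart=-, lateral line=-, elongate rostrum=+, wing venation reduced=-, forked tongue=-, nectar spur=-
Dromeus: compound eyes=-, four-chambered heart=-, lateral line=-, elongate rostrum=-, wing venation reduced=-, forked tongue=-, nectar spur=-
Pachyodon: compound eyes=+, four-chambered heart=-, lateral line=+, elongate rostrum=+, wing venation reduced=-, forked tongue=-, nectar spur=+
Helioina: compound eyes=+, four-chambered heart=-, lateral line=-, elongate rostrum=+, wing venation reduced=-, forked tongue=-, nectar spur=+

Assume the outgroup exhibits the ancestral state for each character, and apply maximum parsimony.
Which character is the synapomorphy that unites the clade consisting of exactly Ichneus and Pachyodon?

Character polarity is set by the outgroup: the derived state is whichever differs from the outgroup's state, so for compound eyes, forked tongue the derived state is '-', and for the remaining characters it is '+'.
compound eyes: derived state '-' in Cyanana and Dromeus only — synapomorphy for {Cyanana, Dromeus}.
four-chambered heart (derived state '+') is unique to Ichneus (autapomorphy; uninformative for grouping).
lateral line: derived state '+' in Ichneus and Pachyodon only — synapomorphy for {Ichneus, Pachyodon}.
Only Helioina, Ichneus, Pachyodon, and Telensis show the derived state '+' for elongate rostrum, supporting them as a clade.
wing venation reduced (derived state '+') is unique to Ichneus (autapomorphy; uninformative for grouping).
All ingroup taxa share the derived state '-' for forked tongue; it defines the ingroup but does not resolve relationships within it.
nectar spur: derived state '+' in Helioina, Ichneus, and Pachyodon only — synapomorphy for {Helioina, Ichneus, Pachyodon}.
Most parsimonious ingroup topology: ((((Pachyodon,Ichneus),Helioina),Telensis),(Dromeus,Cyanana)).
The clade {Ichneus, Pachyodon} is supported by lateral line: its derived state '+' occurs in exactly those taxa and in no other taxon (including the outgroup).

lateral line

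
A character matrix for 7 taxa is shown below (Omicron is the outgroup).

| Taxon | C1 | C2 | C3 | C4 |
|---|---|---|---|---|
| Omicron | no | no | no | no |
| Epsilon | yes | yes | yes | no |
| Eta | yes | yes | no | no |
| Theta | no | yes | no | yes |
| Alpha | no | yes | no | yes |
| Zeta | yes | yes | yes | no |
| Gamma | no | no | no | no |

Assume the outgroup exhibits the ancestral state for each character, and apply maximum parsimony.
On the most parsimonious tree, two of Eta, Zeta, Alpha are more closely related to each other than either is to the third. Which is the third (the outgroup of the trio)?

Alpha

The outgroup has state 'no' for every character, so 'yes' is the derived state throughout.
Only Epsilon, Eta, and Zeta show the derived state 'yes' for C1, supporting them as a clade.
C2 (derived state 'yes') is shared by Alpha, Epsilon, Eta, Theta, and Zeta — a synapomorphy uniting that clade.
Only Epsilon and Zeta show the derived state 'yes' for C3, supporting them as a clade.
C4 (derived state 'yes') is shared by Alpha and Theta — a synapomorphy uniting that clade.
Most parsimonious ingroup topology: ((((Epsilon,Zeta),Eta),(Theta,Alpha)),Gamma).
Zeta and Eta share a more recent common ancestor with each other than either does with Alpha, so Alpha is the least closely related of the three.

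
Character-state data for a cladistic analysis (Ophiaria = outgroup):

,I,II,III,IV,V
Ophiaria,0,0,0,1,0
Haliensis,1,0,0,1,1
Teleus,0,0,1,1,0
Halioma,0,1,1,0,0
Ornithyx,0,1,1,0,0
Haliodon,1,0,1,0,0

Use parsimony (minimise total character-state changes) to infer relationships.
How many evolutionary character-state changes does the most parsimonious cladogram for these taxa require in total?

6

Character polarity is set by the outgroup: the derived state is whichever differs from the outgroup's state, so for IV the derived state is '0', and for the remaining characters it is '1'.
I (state '1') occurs in Haliensis and Haliodon but conflicts with the nesting implied by the other characters — most parsimoniously interpreted as homoplasy.
Only Halioma and Ornithyx show the derived state '1' for II, supporting them as a clade.
III: derived state '1' in Haliodon, Halioma, Ornithyx, and Teleus only — synapomorphy for {Haliodon, Halioma, Ornithyx, Teleus}.
IV: derived state '0' in Haliodon, Halioma, and Ornithyx only — synapomorphy for {Haliodon, Halioma, Ornithyx}.
V: derived state '1' in Haliensis only — an autapomorphy, so it tells us nothing about relationships among taxa.
Most parsimonious ingroup topology: (Haliensis,(Teleus,((Halioma,Ornithyx),Haliodon))).
Changes per character on this tree: I: 2; II: 1; III: 1; IV: 1; V: 1.
Total = 6.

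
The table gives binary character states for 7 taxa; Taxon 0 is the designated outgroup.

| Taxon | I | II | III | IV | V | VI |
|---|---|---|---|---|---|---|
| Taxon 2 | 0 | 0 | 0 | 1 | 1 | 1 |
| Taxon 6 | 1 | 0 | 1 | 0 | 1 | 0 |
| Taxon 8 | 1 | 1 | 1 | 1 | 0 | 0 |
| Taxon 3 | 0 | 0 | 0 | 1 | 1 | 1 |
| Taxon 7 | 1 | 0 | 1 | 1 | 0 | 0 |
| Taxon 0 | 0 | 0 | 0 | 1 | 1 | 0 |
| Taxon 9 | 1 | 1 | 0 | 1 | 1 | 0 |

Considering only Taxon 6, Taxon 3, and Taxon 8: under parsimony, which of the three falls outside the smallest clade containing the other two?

Character polarity is set by the outgroup: the derived state is whichever differs from the outgroup's state, so for IV, V the derived state is '0', and for the remaining characters it is '1'.
I: derived state '1' in Taxon 6, Taxon 7, Taxon 8, and Taxon 9 only — synapomorphy for {Taxon 6, Taxon 7, Taxon 8, Taxon 9}.
II (state '1') occurs in Taxon 8 and Taxon 9 but conflicts with the nesting implied by the other characters — most parsimoniously interpreted as homoplasy.
III: derived state '1' in Taxon 6, Taxon 7, and Taxon 8 only — synapomorphy for {Taxon 6, Taxon 7, Taxon 8}.
IV (derived state '0') is unique to Taxon 6 (autapomorphy; uninformative for grouping).
V: derived state '0' in Taxon 7 and Taxon 8 only — synapomorphy for {Taxon 7, Taxon 8}.
VI (derived state '1') is shared by Taxon 2 and Taxon 3 — a synapomorphy uniting that clade.
Most parsimonious ingroup topology: ((Taxon 3,Taxon 2),(((Taxon 7,Taxon 8),Taxon 6),Taxon 9)).
Taxon 8 and Taxon 6 share a more recent common ancestor with each other than either does with Taxon 3, so Taxon 3 is the least closely related of the three.

Taxon 3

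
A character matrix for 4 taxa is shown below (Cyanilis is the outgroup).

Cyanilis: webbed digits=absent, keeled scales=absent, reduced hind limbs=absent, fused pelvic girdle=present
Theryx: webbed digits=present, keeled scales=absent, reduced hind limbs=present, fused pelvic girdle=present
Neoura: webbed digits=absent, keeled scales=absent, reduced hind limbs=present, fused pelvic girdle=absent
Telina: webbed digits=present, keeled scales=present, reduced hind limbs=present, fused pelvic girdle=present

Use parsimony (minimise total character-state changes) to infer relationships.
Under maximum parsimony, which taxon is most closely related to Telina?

Theryx

Character polarity is set by the outgroup: the derived state is whichever differs from the outgroup's state, so for fused pelvic girdle the derived state is 'absent', and for the remaining characters it is 'present'.
Only Telina and Theryx show the derived state 'present' for webbed digits, supporting them as a clade.
keeled scales (derived state 'present') is unique to Telina (autapomorphy; uninformative for grouping).
reduced hind limbs (derived state 'present') is shared by all ingroup taxa — unites the whole ingroup.
fused pelvic girdle (derived state 'absent') is unique to Neoura (autapomorphy; uninformative for grouping).
Most parsimonious ingroup topology: ((Theryx,Telina),Neoura).
Telina and Theryx form a cherry on this tree, so they are sister taxa.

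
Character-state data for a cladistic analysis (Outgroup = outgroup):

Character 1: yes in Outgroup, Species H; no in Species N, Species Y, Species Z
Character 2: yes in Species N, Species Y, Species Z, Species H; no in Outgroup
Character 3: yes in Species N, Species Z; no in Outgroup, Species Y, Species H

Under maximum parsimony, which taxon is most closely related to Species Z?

Species N

Character polarity is set by the outgroup: the derived state is whichever differs from the outgroup's state, so for Character 1 the derived state is 'no', and for the remaining characters it is 'yes'.
Character 1: derived state 'no' in Species N, Species Y, and Species Z only — synapomorphy for {Species N, Species Y, Species Z}.
All ingroup taxa share the derived state 'yes' for Character 2; it defines the ingroup but does not resolve relationships within it.
Character 3 (derived state 'yes') is shared by Species N and Species Z — a synapomorphy uniting that clade.
Most parsimonious ingroup topology: (((Species N,Species Z),Species Y),Species H).
Species Z and Species N form a cherry on this tree, so they are sister taxa.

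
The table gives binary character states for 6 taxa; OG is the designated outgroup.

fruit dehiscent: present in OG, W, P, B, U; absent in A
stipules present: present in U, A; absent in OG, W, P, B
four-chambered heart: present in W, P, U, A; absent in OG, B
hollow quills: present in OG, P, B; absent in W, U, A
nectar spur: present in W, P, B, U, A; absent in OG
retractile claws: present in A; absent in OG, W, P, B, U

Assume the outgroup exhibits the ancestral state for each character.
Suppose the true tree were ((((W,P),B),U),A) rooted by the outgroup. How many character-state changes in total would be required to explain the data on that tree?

Map each character onto ((((W,P),B),U),A) (rooted by OG) and count the minimum state changes it requires (Fitch parsimony):
fruit dehiscent: 1; stipules present: 2; four-chambered heart: 2; hollow quills: 3; nectar spur: 1; retractile claws: 1.
Total tree length = 10.

10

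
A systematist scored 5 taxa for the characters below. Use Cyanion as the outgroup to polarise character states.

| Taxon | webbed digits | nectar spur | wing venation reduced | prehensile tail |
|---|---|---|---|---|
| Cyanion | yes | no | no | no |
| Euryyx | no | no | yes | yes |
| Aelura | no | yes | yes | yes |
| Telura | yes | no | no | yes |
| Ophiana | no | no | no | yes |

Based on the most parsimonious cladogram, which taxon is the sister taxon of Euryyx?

Character polarity is set by the outgroup: the derived state is whichever differs from the outgroup's state, so for webbed digits the derived state is 'no', and for the remaining characters it is 'yes'.
webbed digits (derived state 'no') is shared by Aelura, Euryyx, and Ophiana — a synapomorphy uniting that clade.
nectar spur: derived state 'yes' in Aelura only — an autapomorphy, so it tells us nothing about relationships among taxa.
Only Aelura and Euryyx show the derived state 'yes' for wing venation reduced, supporting them as a clade.
All ingroup taxa share the derived state 'yes' for prehensile tail; it defines the ingroup but does not resolve relationships within it.
Most parsimonious ingroup topology: (((Euryyx,Aelura),Ophiana),Telura).
Euryyx and Aelura form a cherry on this tree, so they are sister taxa.

Aelura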